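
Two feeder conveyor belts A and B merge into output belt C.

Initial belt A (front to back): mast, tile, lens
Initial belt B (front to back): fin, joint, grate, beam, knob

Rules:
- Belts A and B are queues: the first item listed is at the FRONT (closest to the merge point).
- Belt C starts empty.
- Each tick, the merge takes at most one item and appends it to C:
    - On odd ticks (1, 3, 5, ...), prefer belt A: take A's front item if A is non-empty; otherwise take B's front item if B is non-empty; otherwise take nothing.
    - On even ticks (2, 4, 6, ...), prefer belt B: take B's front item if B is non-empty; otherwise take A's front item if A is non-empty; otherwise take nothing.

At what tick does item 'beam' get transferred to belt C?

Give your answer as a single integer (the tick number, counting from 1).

Tick 1: prefer A, take mast from A; A=[tile,lens] B=[fin,joint,grate,beam,knob] C=[mast]
Tick 2: prefer B, take fin from B; A=[tile,lens] B=[joint,grate,beam,knob] C=[mast,fin]
Tick 3: prefer A, take tile from A; A=[lens] B=[joint,grate,beam,knob] C=[mast,fin,tile]
Tick 4: prefer B, take joint from B; A=[lens] B=[grate,beam,knob] C=[mast,fin,tile,joint]
Tick 5: prefer A, take lens from A; A=[-] B=[grate,beam,knob] C=[mast,fin,tile,joint,lens]
Tick 6: prefer B, take grate from B; A=[-] B=[beam,knob] C=[mast,fin,tile,joint,lens,grate]
Tick 7: prefer A, take beam from B; A=[-] B=[knob] C=[mast,fin,tile,joint,lens,grate,beam]

Answer: 7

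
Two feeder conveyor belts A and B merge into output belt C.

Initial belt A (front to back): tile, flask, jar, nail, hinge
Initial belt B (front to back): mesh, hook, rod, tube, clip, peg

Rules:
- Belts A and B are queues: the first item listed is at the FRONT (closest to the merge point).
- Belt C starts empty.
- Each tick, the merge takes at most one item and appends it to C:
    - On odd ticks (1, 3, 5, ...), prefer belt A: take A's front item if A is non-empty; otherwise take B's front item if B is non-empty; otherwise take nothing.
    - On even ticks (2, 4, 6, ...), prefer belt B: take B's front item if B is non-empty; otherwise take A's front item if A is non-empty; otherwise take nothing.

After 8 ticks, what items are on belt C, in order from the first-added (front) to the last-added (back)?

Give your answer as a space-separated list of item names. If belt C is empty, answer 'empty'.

Answer: tile mesh flask hook jar rod nail tube

Derivation:
Tick 1: prefer A, take tile from A; A=[flask,jar,nail,hinge] B=[mesh,hook,rod,tube,clip,peg] C=[tile]
Tick 2: prefer B, take mesh from B; A=[flask,jar,nail,hinge] B=[hook,rod,tube,clip,peg] C=[tile,mesh]
Tick 3: prefer A, take flask from A; A=[jar,nail,hinge] B=[hook,rod,tube,clip,peg] C=[tile,mesh,flask]
Tick 4: prefer B, take hook from B; A=[jar,nail,hinge] B=[rod,tube,clip,peg] C=[tile,mesh,flask,hook]
Tick 5: prefer A, take jar from A; A=[nail,hinge] B=[rod,tube,clip,peg] C=[tile,mesh,flask,hook,jar]
Tick 6: prefer B, take rod from B; A=[nail,hinge] B=[tube,clip,peg] C=[tile,mesh,flask,hook,jar,rod]
Tick 7: prefer A, take nail from A; A=[hinge] B=[tube,clip,peg] C=[tile,mesh,flask,hook,jar,rod,nail]
Tick 8: prefer B, take tube from B; A=[hinge] B=[clip,peg] C=[tile,mesh,flask,hook,jar,rod,nail,tube]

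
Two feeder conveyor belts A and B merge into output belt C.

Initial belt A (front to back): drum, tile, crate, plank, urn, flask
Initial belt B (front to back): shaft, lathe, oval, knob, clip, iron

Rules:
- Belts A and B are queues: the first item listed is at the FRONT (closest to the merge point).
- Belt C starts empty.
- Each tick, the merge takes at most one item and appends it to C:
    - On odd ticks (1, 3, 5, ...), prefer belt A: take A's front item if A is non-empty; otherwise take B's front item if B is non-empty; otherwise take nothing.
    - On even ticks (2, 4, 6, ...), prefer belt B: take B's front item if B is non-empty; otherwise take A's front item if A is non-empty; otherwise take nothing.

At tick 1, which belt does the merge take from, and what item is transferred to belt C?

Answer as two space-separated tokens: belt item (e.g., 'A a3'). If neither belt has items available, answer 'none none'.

Tick 1: prefer A, take drum from A; A=[tile,crate,plank,urn,flask] B=[shaft,lathe,oval,knob,clip,iron] C=[drum]

Answer: A drum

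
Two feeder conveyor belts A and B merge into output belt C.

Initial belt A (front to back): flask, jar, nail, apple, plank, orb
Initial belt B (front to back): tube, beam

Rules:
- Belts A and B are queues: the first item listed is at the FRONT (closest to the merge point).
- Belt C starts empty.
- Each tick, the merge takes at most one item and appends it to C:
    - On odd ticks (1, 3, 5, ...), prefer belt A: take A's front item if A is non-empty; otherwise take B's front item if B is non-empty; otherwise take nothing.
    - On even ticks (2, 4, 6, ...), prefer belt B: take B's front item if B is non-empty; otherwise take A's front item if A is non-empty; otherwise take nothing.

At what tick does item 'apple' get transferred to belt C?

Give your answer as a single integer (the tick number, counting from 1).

Tick 1: prefer A, take flask from A; A=[jar,nail,apple,plank,orb] B=[tube,beam] C=[flask]
Tick 2: prefer B, take tube from B; A=[jar,nail,apple,plank,orb] B=[beam] C=[flask,tube]
Tick 3: prefer A, take jar from A; A=[nail,apple,plank,orb] B=[beam] C=[flask,tube,jar]
Tick 4: prefer B, take beam from B; A=[nail,apple,plank,orb] B=[-] C=[flask,tube,jar,beam]
Tick 5: prefer A, take nail from A; A=[apple,plank,orb] B=[-] C=[flask,tube,jar,beam,nail]
Tick 6: prefer B, take apple from A; A=[plank,orb] B=[-] C=[flask,tube,jar,beam,nail,apple]

Answer: 6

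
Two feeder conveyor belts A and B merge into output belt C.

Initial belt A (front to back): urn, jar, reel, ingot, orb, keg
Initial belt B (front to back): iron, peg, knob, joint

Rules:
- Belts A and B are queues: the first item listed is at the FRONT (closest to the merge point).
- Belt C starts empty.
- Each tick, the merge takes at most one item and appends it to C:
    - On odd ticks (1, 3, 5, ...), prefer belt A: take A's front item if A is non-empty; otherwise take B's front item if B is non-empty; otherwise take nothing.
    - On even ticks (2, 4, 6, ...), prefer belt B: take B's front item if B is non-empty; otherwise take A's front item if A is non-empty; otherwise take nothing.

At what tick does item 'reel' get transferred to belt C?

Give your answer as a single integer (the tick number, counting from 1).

Tick 1: prefer A, take urn from A; A=[jar,reel,ingot,orb,keg] B=[iron,peg,knob,joint] C=[urn]
Tick 2: prefer B, take iron from B; A=[jar,reel,ingot,orb,keg] B=[peg,knob,joint] C=[urn,iron]
Tick 3: prefer A, take jar from A; A=[reel,ingot,orb,keg] B=[peg,knob,joint] C=[urn,iron,jar]
Tick 4: prefer B, take peg from B; A=[reel,ingot,orb,keg] B=[knob,joint] C=[urn,iron,jar,peg]
Tick 5: prefer A, take reel from A; A=[ingot,orb,keg] B=[knob,joint] C=[urn,iron,jar,peg,reel]

Answer: 5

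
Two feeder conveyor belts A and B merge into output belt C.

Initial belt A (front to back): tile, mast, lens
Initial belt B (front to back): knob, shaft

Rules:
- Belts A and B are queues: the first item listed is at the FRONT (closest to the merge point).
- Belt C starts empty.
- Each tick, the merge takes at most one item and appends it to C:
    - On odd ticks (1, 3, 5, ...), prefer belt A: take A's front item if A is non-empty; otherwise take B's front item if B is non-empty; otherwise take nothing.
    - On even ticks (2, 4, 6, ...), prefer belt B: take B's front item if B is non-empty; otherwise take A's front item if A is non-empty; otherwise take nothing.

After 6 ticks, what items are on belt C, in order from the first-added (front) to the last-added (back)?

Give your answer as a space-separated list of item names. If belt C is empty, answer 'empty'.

Tick 1: prefer A, take tile from A; A=[mast,lens] B=[knob,shaft] C=[tile]
Tick 2: prefer B, take knob from B; A=[mast,lens] B=[shaft] C=[tile,knob]
Tick 3: prefer A, take mast from A; A=[lens] B=[shaft] C=[tile,knob,mast]
Tick 4: prefer B, take shaft from B; A=[lens] B=[-] C=[tile,knob,mast,shaft]
Tick 5: prefer A, take lens from A; A=[-] B=[-] C=[tile,knob,mast,shaft,lens]
Tick 6: prefer B, both empty, nothing taken; A=[-] B=[-] C=[tile,knob,mast,shaft,lens]

Answer: tile knob mast shaft lens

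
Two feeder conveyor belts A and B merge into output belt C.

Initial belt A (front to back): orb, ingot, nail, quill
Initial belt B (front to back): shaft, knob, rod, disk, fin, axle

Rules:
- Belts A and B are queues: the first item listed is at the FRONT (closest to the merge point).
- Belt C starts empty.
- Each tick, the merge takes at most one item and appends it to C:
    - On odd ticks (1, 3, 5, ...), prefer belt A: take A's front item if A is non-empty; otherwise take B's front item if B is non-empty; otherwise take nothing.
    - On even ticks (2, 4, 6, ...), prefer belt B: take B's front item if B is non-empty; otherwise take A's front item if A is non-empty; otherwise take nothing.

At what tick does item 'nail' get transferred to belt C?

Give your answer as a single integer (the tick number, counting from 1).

Tick 1: prefer A, take orb from A; A=[ingot,nail,quill] B=[shaft,knob,rod,disk,fin,axle] C=[orb]
Tick 2: prefer B, take shaft from B; A=[ingot,nail,quill] B=[knob,rod,disk,fin,axle] C=[orb,shaft]
Tick 3: prefer A, take ingot from A; A=[nail,quill] B=[knob,rod,disk,fin,axle] C=[orb,shaft,ingot]
Tick 4: prefer B, take knob from B; A=[nail,quill] B=[rod,disk,fin,axle] C=[orb,shaft,ingot,knob]
Tick 5: prefer A, take nail from A; A=[quill] B=[rod,disk,fin,axle] C=[orb,shaft,ingot,knob,nail]

Answer: 5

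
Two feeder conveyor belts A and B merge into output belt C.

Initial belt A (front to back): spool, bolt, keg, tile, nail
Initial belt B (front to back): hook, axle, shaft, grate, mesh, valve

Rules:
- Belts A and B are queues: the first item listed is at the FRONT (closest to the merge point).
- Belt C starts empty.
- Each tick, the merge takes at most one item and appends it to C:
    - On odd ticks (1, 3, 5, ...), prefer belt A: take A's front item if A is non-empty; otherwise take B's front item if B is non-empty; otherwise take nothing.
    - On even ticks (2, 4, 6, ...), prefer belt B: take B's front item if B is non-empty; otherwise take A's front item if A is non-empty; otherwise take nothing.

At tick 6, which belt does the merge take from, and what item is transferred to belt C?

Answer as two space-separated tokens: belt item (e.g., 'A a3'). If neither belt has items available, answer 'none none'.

Tick 1: prefer A, take spool from A; A=[bolt,keg,tile,nail] B=[hook,axle,shaft,grate,mesh,valve] C=[spool]
Tick 2: prefer B, take hook from B; A=[bolt,keg,tile,nail] B=[axle,shaft,grate,mesh,valve] C=[spool,hook]
Tick 3: prefer A, take bolt from A; A=[keg,tile,nail] B=[axle,shaft,grate,mesh,valve] C=[spool,hook,bolt]
Tick 4: prefer B, take axle from B; A=[keg,tile,nail] B=[shaft,grate,mesh,valve] C=[spool,hook,bolt,axle]
Tick 5: prefer A, take keg from A; A=[tile,nail] B=[shaft,grate,mesh,valve] C=[spool,hook,bolt,axle,keg]
Tick 6: prefer B, take shaft from B; A=[tile,nail] B=[grate,mesh,valve] C=[spool,hook,bolt,axle,keg,shaft]

Answer: B shaft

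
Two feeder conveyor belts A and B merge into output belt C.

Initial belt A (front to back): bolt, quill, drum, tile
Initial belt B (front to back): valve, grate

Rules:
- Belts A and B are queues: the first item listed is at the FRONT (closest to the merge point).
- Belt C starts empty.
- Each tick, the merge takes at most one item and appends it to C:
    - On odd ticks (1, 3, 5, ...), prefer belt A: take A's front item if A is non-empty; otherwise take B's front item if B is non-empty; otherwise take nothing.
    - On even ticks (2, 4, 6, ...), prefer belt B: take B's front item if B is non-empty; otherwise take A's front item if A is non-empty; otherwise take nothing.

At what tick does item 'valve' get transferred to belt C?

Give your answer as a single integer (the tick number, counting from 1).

Answer: 2

Derivation:
Tick 1: prefer A, take bolt from A; A=[quill,drum,tile] B=[valve,grate] C=[bolt]
Tick 2: prefer B, take valve from B; A=[quill,drum,tile] B=[grate] C=[bolt,valve]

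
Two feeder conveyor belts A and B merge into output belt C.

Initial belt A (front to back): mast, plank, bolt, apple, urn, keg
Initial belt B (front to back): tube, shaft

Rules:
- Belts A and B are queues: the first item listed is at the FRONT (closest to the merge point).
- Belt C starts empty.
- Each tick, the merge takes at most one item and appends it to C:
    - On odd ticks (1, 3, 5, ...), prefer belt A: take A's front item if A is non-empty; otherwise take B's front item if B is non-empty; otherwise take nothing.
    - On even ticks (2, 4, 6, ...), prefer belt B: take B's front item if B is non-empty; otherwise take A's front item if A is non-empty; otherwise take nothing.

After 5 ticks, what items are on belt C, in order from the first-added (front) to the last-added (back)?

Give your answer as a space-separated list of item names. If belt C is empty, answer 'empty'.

Tick 1: prefer A, take mast from A; A=[plank,bolt,apple,urn,keg] B=[tube,shaft] C=[mast]
Tick 2: prefer B, take tube from B; A=[plank,bolt,apple,urn,keg] B=[shaft] C=[mast,tube]
Tick 3: prefer A, take plank from A; A=[bolt,apple,urn,keg] B=[shaft] C=[mast,tube,plank]
Tick 4: prefer B, take shaft from B; A=[bolt,apple,urn,keg] B=[-] C=[mast,tube,plank,shaft]
Tick 5: prefer A, take bolt from A; A=[apple,urn,keg] B=[-] C=[mast,tube,plank,shaft,bolt]

Answer: mast tube plank shaft bolt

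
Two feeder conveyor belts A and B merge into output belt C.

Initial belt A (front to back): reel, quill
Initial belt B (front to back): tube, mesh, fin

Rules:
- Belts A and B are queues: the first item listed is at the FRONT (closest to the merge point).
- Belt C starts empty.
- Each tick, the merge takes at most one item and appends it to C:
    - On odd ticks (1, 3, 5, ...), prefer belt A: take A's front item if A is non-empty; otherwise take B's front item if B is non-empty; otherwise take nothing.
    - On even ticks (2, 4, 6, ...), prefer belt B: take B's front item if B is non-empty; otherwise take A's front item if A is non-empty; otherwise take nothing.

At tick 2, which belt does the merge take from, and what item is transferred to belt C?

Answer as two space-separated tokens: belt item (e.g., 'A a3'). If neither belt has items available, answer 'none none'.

Tick 1: prefer A, take reel from A; A=[quill] B=[tube,mesh,fin] C=[reel]
Tick 2: prefer B, take tube from B; A=[quill] B=[mesh,fin] C=[reel,tube]

Answer: B tube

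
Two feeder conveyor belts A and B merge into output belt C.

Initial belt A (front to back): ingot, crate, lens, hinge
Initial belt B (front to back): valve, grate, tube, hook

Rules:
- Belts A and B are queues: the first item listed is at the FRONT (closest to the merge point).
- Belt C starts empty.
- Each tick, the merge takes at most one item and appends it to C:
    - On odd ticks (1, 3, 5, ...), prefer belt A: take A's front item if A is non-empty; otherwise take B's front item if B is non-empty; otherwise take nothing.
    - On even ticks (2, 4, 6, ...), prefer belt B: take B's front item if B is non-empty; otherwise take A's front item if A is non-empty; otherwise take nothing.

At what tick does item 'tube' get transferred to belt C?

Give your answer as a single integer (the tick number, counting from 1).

Tick 1: prefer A, take ingot from A; A=[crate,lens,hinge] B=[valve,grate,tube,hook] C=[ingot]
Tick 2: prefer B, take valve from B; A=[crate,lens,hinge] B=[grate,tube,hook] C=[ingot,valve]
Tick 3: prefer A, take crate from A; A=[lens,hinge] B=[grate,tube,hook] C=[ingot,valve,crate]
Tick 4: prefer B, take grate from B; A=[lens,hinge] B=[tube,hook] C=[ingot,valve,crate,grate]
Tick 5: prefer A, take lens from A; A=[hinge] B=[tube,hook] C=[ingot,valve,crate,grate,lens]
Tick 6: prefer B, take tube from B; A=[hinge] B=[hook] C=[ingot,valve,crate,grate,lens,tube]

Answer: 6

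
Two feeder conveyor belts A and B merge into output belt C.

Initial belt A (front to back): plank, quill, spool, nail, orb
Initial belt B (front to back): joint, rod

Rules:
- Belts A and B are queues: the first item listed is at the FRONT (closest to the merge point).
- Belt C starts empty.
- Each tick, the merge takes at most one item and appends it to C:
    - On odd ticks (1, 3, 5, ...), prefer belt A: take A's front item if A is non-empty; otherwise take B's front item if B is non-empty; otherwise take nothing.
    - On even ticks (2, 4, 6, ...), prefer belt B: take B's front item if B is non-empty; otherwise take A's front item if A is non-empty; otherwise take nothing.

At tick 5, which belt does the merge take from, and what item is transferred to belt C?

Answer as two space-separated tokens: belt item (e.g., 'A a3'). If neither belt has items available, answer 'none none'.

Tick 1: prefer A, take plank from A; A=[quill,spool,nail,orb] B=[joint,rod] C=[plank]
Tick 2: prefer B, take joint from B; A=[quill,spool,nail,orb] B=[rod] C=[plank,joint]
Tick 3: prefer A, take quill from A; A=[spool,nail,orb] B=[rod] C=[plank,joint,quill]
Tick 4: prefer B, take rod from B; A=[spool,nail,orb] B=[-] C=[plank,joint,quill,rod]
Tick 5: prefer A, take spool from A; A=[nail,orb] B=[-] C=[plank,joint,quill,rod,spool]

Answer: A spool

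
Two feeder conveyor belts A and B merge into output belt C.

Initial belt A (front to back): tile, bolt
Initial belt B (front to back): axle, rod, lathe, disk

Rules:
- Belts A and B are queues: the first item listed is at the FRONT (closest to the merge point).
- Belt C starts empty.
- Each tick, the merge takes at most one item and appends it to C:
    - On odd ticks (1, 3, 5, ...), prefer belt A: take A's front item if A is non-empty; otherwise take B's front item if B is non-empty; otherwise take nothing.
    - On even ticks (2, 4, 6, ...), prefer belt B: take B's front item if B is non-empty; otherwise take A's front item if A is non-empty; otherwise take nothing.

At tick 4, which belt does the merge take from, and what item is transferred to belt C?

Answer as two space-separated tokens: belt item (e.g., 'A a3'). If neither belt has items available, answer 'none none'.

Tick 1: prefer A, take tile from A; A=[bolt] B=[axle,rod,lathe,disk] C=[tile]
Tick 2: prefer B, take axle from B; A=[bolt] B=[rod,lathe,disk] C=[tile,axle]
Tick 3: prefer A, take bolt from A; A=[-] B=[rod,lathe,disk] C=[tile,axle,bolt]
Tick 4: prefer B, take rod from B; A=[-] B=[lathe,disk] C=[tile,axle,bolt,rod]

Answer: B rod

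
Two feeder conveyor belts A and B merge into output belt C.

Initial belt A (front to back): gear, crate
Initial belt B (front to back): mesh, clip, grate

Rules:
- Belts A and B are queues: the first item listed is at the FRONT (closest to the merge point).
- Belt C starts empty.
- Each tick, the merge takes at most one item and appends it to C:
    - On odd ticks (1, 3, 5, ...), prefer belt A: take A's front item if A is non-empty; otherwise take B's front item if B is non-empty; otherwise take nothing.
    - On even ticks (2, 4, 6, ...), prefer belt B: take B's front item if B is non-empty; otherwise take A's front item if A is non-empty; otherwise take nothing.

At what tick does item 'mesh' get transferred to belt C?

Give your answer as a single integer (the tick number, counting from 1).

Tick 1: prefer A, take gear from A; A=[crate] B=[mesh,clip,grate] C=[gear]
Tick 2: prefer B, take mesh from B; A=[crate] B=[clip,grate] C=[gear,mesh]

Answer: 2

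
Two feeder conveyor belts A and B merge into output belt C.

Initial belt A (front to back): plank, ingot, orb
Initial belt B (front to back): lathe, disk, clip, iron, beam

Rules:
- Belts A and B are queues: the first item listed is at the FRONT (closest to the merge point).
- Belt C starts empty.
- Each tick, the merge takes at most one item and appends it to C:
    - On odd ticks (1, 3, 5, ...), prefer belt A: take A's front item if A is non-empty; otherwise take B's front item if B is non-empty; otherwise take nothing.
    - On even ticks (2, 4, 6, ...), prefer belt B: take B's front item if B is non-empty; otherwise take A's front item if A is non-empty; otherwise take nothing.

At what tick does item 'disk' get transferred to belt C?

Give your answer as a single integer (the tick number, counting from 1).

Answer: 4

Derivation:
Tick 1: prefer A, take plank from A; A=[ingot,orb] B=[lathe,disk,clip,iron,beam] C=[plank]
Tick 2: prefer B, take lathe from B; A=[ingot,orb] B=[disk,clip,iron,beam] C=[plank,lathe]
Tick 3: prefer A, take ingot from A; A=[orb] B=[disk,clip,iron,beam] C=[plank,lathe,ingot]
Tick 4: prefer B, take disk from B; A=[orb] B=[clip,iron,beam] C=[plank,lathe,ingot,disk]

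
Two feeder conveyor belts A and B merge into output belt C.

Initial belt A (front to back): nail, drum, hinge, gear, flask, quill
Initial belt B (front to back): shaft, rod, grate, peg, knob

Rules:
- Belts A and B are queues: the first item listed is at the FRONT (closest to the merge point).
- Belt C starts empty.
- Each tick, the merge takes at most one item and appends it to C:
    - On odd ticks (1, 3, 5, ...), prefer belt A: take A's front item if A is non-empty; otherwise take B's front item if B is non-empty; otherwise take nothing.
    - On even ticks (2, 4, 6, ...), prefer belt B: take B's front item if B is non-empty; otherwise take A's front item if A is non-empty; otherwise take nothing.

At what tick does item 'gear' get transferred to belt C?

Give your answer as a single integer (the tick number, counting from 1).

Tick 1: prefer A, take nail from A; A=[drum,hinge,gear,flask,quill] B=[shaft,rod,grate,peg,knob] C=[nail]
Tick 2: prefer B, take shaft from B; A=[drum,hinge,gear,flask,quill] B=[rod,grate,peg,knob] C=[nail,shaft]
Tick 3: prefer A, take drum from A; A=[hinge,gear,flask,quill] B=[rod,grate,peg,knob] C=[nail,shaft,drum]
Tick 4: prefer B, take rod from B; A=[hinge,gear,flask,quill] B=[grate,peg,knob] C=[nail,shaft,drum,rod]
Tick 5: prefer A, take hinge from A; A=[gear,flask,quill] B=[grate,peg,knob] C=[nail,shaft,drum,rod,hinge]
Tick 6: prefer B, take grate from B; A=[gear,flask,quill] B=[peg,knob] C=[nail,shaft,drum,rod,hinge,grate]
Tick 7: prefer A, take gear from A; A=[flask,quill] B=[peg,knob] C=[nail,shaft,drum,rod,hinge,grate,gear]

Answer: 7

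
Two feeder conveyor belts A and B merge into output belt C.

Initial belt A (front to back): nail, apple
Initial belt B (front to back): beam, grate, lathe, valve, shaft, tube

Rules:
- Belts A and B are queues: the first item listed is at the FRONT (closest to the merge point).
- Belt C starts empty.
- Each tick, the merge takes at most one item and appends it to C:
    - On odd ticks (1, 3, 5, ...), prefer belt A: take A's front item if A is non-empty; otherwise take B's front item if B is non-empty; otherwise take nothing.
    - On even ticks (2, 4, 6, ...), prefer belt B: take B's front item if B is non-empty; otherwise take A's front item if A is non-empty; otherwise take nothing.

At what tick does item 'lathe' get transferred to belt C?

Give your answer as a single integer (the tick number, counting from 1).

Answer: 5

Derivation:
Tick 1: prefer A, take nail from A; A=[apple] B=[beam,grate,lathe,valve,shaft,tube] C=[nail]
Tick 2: prefer B, take beam from B; A=[apple] B=[grate,lathe,valve,shaft,tube] C=[nail,beam]
Tick 3: prefer A, take apple from A; A=[-] B=[grate,lathe,valve,shaft,tube] C=[nail,beam,apple]
Tick 4: prefer B, take grate from B; A=[-] B=[lathe,valve,shaft,tube] C=[nail,beam,apple,grate]
Tick 5: prefer A, take lathe from B; A=[-] B=[valve,shaft,tube] C=[nail,beam,apple,grate,lathe]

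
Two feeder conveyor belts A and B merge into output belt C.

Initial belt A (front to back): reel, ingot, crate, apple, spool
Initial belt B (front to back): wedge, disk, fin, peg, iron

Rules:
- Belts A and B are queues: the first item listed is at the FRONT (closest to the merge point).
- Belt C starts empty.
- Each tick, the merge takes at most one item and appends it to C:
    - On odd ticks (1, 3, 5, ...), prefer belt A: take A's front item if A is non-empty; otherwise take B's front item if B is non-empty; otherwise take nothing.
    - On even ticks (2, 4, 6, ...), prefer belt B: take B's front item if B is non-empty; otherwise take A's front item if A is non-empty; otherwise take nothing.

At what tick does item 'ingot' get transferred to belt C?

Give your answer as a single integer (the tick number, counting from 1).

Tick 1: prefer A, take reel from A; A=[ingot,crate,apple,spool] B=[wedge,disk,fin,peg,iron] C=[reel]
Tick 2: prefer B, take wedge from B; A=[ingot,crate,apple,spool] B=[disk,fin,peg,iron] C=[reel,wedge]
Tick 3: prefer A, take ingot from A; A=[crate,apple,spool] B=[disk,fin,peg,iron] C=[reel,wedge,ingot]

Answer: 3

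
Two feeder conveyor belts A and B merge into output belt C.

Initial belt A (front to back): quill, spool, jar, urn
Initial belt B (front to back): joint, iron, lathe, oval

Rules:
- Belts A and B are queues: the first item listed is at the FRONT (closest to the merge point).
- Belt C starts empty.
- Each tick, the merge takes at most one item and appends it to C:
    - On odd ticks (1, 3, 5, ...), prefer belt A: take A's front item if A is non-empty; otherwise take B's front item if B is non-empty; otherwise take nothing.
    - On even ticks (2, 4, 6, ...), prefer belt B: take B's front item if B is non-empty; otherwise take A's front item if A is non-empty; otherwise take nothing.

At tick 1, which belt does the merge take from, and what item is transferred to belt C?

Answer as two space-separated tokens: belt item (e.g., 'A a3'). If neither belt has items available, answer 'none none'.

Answer: A quill

Derivation:
Tick 1: prefer A, take quill from A; A=[spool,jar,urn] B=[joint,iron,lathe,oval] C=[quill]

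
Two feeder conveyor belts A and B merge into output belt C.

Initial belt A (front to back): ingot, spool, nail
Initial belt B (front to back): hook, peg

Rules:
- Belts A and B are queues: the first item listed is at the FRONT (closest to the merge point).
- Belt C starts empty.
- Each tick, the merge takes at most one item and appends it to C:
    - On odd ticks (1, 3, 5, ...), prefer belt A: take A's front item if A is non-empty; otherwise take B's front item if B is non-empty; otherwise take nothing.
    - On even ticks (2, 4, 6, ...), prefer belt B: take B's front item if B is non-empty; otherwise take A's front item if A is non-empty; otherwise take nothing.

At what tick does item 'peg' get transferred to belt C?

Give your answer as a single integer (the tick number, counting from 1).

Answer: 4

Derivation:
Tick 1: prefer A, take ingot from A; A=[spool,nail] B=[hook,peg] C=[ingot]
Tick 2: prefer B, take hook from B; A=[spool,nail] B=[peg] C=[ingot,hook]
Tick 3: prefer A, take spool from A; A=[nail] B=[peg] C=[ingot,hook,spool]
Tick 4: prefer B, take peg from B; A=[nail] B=[-] C=[ingot,hook,spool,peg]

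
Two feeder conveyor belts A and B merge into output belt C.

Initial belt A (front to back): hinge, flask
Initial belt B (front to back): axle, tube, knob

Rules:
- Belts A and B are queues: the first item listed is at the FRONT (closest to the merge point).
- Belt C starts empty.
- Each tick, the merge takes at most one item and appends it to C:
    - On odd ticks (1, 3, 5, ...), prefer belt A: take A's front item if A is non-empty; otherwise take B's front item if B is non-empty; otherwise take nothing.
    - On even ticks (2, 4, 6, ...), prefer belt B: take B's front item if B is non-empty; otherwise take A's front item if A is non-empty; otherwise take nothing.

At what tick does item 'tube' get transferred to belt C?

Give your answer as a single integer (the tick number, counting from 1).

Answer: 4

Derivation:
Tick 1: prefer A, take hinge from A; A=[flask] B=[axle,tube,knob] C=[hinge]
Tick 2: prefer B, take axle from B; A=[flask] B=[tube,knob] C=[hinge,axle]
Tick 3: prefer A, take flask from A; A=[-] B=[tube,knob] C=[hinge,axle,flask]
Tick 4: prefer B, take tube from B; A=[-] B=[knob] C=[hinge,axle,flask,tube]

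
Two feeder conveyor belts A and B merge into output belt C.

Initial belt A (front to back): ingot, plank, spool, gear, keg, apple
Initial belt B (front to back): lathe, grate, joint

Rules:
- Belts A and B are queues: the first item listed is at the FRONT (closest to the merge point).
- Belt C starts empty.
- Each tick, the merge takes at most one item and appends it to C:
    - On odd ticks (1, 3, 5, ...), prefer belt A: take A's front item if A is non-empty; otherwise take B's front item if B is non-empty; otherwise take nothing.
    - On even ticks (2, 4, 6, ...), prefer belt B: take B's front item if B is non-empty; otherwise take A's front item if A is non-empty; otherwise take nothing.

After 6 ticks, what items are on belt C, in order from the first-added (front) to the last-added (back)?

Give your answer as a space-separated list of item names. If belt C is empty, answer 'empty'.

Answer: ingot lathe plank grate spool joint

Derivation:
Tick 1: prefer A, take ingot from A; A=[plank,spool,gear,keg,apple] B=[lathe,grate,joint] C=[ingot]
Tick 2: prefer B, take lathe from B; A=[plank,spool,gear,keg,apple] B=[grate,joint] C=[ingot,lathe]
Tick 3: prefer A, take plank from A; A=[spool,gear,keg,apple] B=[grate,joint] C=[ingot,lathe,plank]
Tick 4: prefer B, take grate from B; A=[spool,gear,keg,apple] B=[joint] C=[ingot,lathe,plank,grate]
Tick 5: prefer A, take spool from A; A=[gear,keg,apple] B=[joint] C=[ingot,lathe,plank,grate,spool]
Tick 6: prefer B, take joint from B; A=[gear,keg,apple] B=[-] C=[ingot,lathe,plank,grate,spool,joint]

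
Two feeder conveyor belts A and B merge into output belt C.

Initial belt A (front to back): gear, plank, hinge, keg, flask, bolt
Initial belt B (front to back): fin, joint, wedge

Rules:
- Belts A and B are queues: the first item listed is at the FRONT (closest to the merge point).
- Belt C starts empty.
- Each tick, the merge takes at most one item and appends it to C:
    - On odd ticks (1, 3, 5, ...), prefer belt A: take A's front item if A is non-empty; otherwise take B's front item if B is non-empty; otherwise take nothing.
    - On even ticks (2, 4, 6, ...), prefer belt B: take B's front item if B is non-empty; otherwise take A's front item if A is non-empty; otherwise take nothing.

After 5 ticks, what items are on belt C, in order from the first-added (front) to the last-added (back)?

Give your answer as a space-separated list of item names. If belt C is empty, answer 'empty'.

Tick 1: prefer A, take gear from A; A=[plank,hinge,keg,flask,bolt] B=[fin,joint,wedge] C=[gear]
Tick 2: prefer B, take fin from B; A=[plank,hinge,keg,flask,bolt] B=[joint,wedge] C=[gear,fin]
Tick 3: prefer A, take plank from A; A=[hinge,keg,flask,bolt] B=[joint,wedge] C=[gear,fin,plank]
Tick 4: prefer B, take joint from B; A=[hinge,keg,flask,bolt] B=[wedge] C=[gear,fin,plank,joint]
Tick 5: prefer A, take hinge from A; A=[keg,flask,bolt] B=[wedge] C=[gear,fin,plank,joint,hinge]

Answer: gear fin plank joint hinge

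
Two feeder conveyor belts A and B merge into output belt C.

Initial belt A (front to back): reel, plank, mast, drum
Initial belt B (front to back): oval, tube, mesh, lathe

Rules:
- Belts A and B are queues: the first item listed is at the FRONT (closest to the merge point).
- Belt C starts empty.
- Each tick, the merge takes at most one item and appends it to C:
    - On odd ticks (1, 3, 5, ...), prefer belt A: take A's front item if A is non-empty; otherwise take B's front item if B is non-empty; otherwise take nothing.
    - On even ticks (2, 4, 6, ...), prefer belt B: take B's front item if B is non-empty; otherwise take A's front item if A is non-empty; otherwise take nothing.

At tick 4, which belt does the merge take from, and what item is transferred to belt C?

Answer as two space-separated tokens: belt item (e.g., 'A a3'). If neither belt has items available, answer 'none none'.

Answer: B tube

Derivation:
Tick 1: prefer A, take reel from A; A=[plank,mast,drum] B=[oval,tube,mesh,lathe] C=[reel]
Tick 2: prefer B, take oval from B; A=[plank,mast,drum] B=[tube,mesh,lathe] C=[reel,oval]
Tick 3: prefer A, take plank from A; A=[mast,drum] B=[tube,mesh,lathe] C=[reel,oval,plank]
Tick 4: prefer B, take tube from B; A=[mast,drum] B=[mesh,lathe] C=[reel,oval,plank,tube]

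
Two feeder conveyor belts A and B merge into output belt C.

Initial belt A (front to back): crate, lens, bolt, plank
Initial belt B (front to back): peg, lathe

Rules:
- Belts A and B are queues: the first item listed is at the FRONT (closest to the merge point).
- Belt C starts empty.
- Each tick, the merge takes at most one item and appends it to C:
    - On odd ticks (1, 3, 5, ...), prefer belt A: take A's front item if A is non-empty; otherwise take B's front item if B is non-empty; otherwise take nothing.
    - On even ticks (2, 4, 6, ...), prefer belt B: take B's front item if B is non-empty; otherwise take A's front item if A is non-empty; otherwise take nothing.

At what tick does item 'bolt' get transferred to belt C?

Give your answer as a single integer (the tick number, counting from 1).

Tick 1: prefer A, take crate from A; A=[lens,bolt,plank] B=[peg,lathe] C=[crate]
Tick 2: prefer B, take peg from B; A=[lens,bolt,plank] B=[lathe] C=[crate,peg]
Tick 3: prefer A, take lens from A; A=[bolt,plank] B=[lathe] C=[crate,peg,lens]
Tick 4: prefer B, take lathe from B; A=[bolt,plank] B=[-] C=[crate,peg,lens,lathe]
Tick 5: prefer A, take bolt from A; A=[plank] B=[-] C=[crate,peg,lens,lathe,bolt]

Answer: 5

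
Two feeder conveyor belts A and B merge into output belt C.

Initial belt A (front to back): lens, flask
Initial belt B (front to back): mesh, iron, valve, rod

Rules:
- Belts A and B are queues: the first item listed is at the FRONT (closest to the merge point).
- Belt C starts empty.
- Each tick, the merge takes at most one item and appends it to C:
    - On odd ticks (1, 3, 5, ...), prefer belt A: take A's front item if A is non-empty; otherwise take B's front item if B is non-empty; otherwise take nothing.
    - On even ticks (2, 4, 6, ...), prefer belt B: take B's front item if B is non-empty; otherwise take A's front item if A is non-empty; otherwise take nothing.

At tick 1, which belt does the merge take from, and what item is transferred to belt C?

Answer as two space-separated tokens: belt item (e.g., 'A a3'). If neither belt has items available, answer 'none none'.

Tick 1: prefer A, take lens from A; A=[flask] B=[mesh,iron,valve,rod] C=[lens]

Answer: A lens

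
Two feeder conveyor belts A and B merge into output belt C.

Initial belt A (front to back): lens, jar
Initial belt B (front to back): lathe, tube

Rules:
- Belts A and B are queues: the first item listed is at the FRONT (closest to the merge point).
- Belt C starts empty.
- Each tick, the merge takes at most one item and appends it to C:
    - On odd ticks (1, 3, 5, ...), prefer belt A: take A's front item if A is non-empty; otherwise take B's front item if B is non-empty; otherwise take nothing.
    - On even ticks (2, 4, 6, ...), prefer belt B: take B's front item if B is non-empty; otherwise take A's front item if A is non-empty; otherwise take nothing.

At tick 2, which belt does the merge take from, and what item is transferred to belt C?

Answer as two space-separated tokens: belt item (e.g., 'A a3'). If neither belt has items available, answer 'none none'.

Tick 1: prefer A, take lens from A; A=[jar] B=[lathe,tube] C=[lens]
Tick 2: prefer B, take lathe from B; A=[jar] B=[tube] C=[lens,lathe]

Answer: B lathe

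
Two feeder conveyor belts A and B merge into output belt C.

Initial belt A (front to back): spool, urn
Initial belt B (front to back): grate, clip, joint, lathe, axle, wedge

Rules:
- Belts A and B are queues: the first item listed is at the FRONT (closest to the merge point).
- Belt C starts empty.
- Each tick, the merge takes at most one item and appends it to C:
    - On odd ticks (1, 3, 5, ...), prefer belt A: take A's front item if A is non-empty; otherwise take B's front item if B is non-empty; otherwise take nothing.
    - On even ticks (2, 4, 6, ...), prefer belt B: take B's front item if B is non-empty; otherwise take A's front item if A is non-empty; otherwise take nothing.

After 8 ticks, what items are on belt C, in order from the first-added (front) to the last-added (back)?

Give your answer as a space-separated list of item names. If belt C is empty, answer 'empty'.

Answer: spool grate urn clip joint lathe axle wedge

Derivation:
Tick 1: prefer A, take spool from A; A=[urn] B=[grate,clip,joint,lathe,axle,wedge] C=[spool]
Tick 2: prefer B, take grate from B; A=[urn] B=[clip,joint,lathe,axle,wedge] C=[spool,grate]
Tick 3: prefer A, take urn from A; A=[-] B=[clip,joint,lathe,axle,wedge] C=[spool,grate,urn]
Tick 4: prefer B, take clip from B; A=[-] B=[joint,lathe,axle,wedge] C=[spool,grate,urn,clip]
Tick 5: prefer A, take joint from B; A=[-] B=[lathe,axle,wedge] C=[spool,grate,urn,clip,joint]
Tick 6: prefer B, take lathe from B; A=[-] B=[axle,wedge] C=[spool,grate,urn,clip,joint,lathe]
Tick 7: prefer A, take axle from B; A=[-] B=[wedge] C=[spool,grate,urn,clip,joint,lathe,axle]
Tick 8: prefer B, take wedge from B; A=[-] B=[-] C=[spool,grate,urn,clip,joint,lathe,axle,wedge]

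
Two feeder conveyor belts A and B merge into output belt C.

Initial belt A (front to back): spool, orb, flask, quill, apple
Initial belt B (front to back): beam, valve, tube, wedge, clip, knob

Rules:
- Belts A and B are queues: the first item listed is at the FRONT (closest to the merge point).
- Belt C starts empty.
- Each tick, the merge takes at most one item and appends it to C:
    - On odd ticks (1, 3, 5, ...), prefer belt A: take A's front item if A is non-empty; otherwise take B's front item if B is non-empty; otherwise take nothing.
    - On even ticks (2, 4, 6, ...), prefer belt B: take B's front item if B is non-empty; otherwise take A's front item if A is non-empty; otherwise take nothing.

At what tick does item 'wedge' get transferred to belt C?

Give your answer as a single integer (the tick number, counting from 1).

Answer: 8

Derivation:
Tick 1: prefer A, take spool from A; A=[orb,flask,quill,apple] B=[beam,valve,tube,wedge,clip,knob] C=[spool]
Tick 2: prefer B, take beam from B; A=[orb,flask,quill,apple] B=[valve,tube,wedge,clip,knob] C=[spool,beam]
Tick 3: prefer A, take orb from A; A=[flask,quill,apple] B=[valve,tube,wedge,clip,knob] C=[spool,beam,orb]
Tick 4: prefer B, take valve from B; A=[flask,quill,apple] B=[tube,wedge,clip,knob] C=[spool,beam,orb,valve]
Tick 5: prefer A, take flask from A; A=[quill,apple] B=[tube,wedge,clip,knob] C=[spool,beam,orb,valve,flask]
Tick 6: prefer B, take tube from B; A=[quill,apple] B=[wedge,clip,knob] C=[spool,beam,orb,valve,flask,tube]
Tick 7: prefer A, take quill from A; A=[apple] B=[wedge,clip,knob] C=[spool,beam,orb,valve,flask,tube,quill]
Tick 8: prefer B, take wedge from B; A=[apple] B=[clip,knob] C=[spool,beam,orb,valve,flask,tube,quill,wedge]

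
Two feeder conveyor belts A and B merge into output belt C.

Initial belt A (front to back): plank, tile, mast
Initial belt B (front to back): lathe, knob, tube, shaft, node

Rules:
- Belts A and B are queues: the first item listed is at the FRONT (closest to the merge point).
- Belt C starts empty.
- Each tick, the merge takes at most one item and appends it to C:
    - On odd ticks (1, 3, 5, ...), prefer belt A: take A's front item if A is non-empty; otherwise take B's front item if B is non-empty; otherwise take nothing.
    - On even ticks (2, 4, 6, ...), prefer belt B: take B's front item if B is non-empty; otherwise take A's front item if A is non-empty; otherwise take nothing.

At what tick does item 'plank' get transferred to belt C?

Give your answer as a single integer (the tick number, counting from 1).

Tick 1: prefer A, take plank from A; A=[tile,mast] B=[lathe,knob,tube,shaft,node] C=[plank]

Answer: 1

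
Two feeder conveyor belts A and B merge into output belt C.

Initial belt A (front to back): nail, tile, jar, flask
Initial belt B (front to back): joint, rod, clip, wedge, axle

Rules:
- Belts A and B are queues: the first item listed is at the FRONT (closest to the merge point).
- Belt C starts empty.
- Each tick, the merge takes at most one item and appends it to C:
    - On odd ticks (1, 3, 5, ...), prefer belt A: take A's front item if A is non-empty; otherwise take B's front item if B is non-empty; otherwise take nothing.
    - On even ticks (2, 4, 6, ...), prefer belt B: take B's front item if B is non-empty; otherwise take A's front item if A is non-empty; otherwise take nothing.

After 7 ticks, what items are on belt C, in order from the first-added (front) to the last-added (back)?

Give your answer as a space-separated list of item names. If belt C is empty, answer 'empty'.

Tick 1: prefer A, take nail from A; A=[tile,jar,flask] B=[joint,rod,clip,wedge,axle] C=[nail]
Tick 2: prefer B, take joint from B; A=[tile,jar,flask] B=[rod,clip,wedge,axle] C=[nail,joint]
Tick 3: prefer A, take tile from A; A=[jar,flask] B=[rod,clip,wedge,axle] C=[nail,joint,tile]
Tick 4: prefer B, take rod from B; A=[jar,flask] B=[clip,wedge,axle] C=[nail,joint,tile,rod]
Tick 5: prefer A, take jar from A; A=[flask] B=[clip,wedge,axle] C=[nail,joint,tile,rod,jar]
Tick 6: prefer B, take clip from B; A=[flask] B=[wedge,axle] C=[nail,joint,tile,rod,jar,clip]
Tick 7: prefer A, take flask from A; A=[-] B=[wedge,axle] C=[nail,joint,tile,rod,jar,clip,flask]

Answer: nail joint tile rod jar clip flask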